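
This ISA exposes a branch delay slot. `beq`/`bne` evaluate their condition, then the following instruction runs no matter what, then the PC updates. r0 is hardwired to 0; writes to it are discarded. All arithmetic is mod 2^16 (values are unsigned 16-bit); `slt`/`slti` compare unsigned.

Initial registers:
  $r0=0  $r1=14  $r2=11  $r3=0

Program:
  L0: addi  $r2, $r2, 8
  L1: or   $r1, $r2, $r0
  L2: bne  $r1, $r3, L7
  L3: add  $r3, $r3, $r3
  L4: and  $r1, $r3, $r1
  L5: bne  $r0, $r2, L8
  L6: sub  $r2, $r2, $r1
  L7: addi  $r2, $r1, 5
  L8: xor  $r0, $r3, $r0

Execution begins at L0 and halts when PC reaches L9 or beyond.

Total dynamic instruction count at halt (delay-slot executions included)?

6

#0 addi  $r2, $r2, 8 ; 0/14/19/0
#1 or   $r1, $r2, $r0 ; 0/19/19/0
#2 bne  $r1, $r3, L7 ; 0/19/19/0 ; →target
#3 add  $r3, $r3, $r3 ; 0/19/19/0
#7 addi  $r2, $r1, 5 ; 0/19/24/0
#8 xor  $r0, $r3, $r0 ; 0/19/24/0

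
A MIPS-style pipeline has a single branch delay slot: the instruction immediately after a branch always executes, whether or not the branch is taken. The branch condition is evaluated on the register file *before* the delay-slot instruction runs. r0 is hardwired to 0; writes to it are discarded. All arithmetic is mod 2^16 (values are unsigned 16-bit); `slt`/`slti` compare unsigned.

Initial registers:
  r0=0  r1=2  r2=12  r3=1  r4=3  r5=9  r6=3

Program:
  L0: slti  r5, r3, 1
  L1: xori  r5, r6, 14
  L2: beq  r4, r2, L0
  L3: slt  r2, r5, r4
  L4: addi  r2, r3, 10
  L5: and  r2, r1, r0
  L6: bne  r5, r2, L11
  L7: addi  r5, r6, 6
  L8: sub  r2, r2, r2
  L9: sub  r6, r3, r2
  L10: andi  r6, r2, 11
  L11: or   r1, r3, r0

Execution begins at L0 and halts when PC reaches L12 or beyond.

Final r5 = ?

9

  step pc=0: slti  r5, r3, 1  regs=(0,2,12,1,3,0,3)
  step pc=1: xori  r5, r6, 14  regs=(0,2,12,1,3,13,3)
  step pc=2: beq  r4, r2, L0  cond=F  regs=(0,2,12,1,3,13,3)
  step pc=3: slt  r2, r5, r4  regs=(0,2,0,1,3,13,3)
  step pc=4: addi  r2, r3, 10  regs=(0,2,11,1,3,13,3)
  step pc=5: and  r2, r1, r0  regs=(0,2,0,1,3,13,3)
  step pc=6: bne  r5, r2, L11  cond=T  regs=(0,2,0,1,3,13,3)
  step pc=7: addi  r5, r6, 6  regs=(0,2,0,1,3,9,3)
  step pc=11: or   r1, r3, r0  regs=(0,1,0,1,3,9,3)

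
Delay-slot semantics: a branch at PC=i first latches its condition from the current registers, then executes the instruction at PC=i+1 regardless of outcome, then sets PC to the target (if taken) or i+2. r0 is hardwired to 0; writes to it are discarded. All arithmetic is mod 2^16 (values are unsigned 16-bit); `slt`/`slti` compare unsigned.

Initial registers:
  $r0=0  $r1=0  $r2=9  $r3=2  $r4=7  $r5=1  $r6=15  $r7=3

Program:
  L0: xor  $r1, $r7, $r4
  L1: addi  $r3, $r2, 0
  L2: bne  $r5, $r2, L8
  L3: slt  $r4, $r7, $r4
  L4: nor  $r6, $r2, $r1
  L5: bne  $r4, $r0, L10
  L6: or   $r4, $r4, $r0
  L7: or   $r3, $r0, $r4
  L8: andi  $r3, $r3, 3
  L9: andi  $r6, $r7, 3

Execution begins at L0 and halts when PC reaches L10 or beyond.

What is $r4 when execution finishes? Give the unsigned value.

#0 xor  $r1, $r7, $r4 ; 0/4/9/2/7/1/15/3
#1 addi  $r3, $r2, 0 ; 0/4/9/9/7/1/15/3
#2 bne  $r5, $r2, L8 ; 0/4/9/9/7/1/15/3 ; →target
#3 slt  $r4, $r7, $r4 ; 0/4/9/9/1/1/15/3
#8 andi  $r3, $r3, 3 ; 0/4/9/1/1/1/15/3
#9 andi  $r6, $r7, 3 ; 0/4/9/1/1/1/3/3

1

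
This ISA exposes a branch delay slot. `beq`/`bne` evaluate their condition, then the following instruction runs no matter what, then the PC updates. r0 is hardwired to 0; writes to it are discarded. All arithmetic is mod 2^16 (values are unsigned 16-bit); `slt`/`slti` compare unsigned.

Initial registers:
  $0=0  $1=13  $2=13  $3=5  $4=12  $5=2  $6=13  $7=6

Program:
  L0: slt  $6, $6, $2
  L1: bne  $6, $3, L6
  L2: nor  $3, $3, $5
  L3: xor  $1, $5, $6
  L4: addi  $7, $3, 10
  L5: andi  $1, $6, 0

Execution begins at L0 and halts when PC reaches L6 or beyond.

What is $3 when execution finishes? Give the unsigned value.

65528

[0] slt  $6, $6, $2  →  {$0:0, $1:13, $2:13, $3:5, $4:12, $5:2, $6:0, $7:6}
[1] bne  $6, $3, L6  →  {$0:0, $1:13, $2:13, $3:5, $4:12, $5:2, $6:0, $7:6}  ⟨branch taken⟩
[2] nor  $3, $3, $5  →  {$0:0, $1:13, $2:13, $3:65528, $4:12, $5:2, $6:0, $7:6}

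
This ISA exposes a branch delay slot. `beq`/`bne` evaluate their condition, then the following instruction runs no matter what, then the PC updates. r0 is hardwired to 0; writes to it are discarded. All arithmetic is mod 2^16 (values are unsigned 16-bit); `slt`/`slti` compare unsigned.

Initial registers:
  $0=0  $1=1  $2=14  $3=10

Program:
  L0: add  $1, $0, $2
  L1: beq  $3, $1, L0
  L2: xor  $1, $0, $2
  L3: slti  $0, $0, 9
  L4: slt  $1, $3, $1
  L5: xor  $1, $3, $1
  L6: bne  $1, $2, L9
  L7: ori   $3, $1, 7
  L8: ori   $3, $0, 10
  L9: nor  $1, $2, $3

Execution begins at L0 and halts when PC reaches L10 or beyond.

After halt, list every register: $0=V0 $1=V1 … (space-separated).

PC=0  add  $1, $0, $2        | $0=0 $1=14 $2=14 $3=10
PC=1  beq  $3, $1, L0        | $0=0 $1=14 $2=14 $3=10  [not taken]
PC=2  xor  $1, $0, $2        | $0=0 $1=14 $2=14 $3=10
PC=3  slti  $0, $0, 9        | $0=0 $1=14 $2=14 $3=10
PC=4  slt  $1, $3, $1        | $0=0 $1=1 $2=14 $3=10
PC=5  xor  $1, $3, $1        | $0=0 $1=11 $2=14 $3=10
PC=6  bne  $1, $2, L9        | $0=0 $1=11 $2=14 $3=10  [TAKEN]
PC=7  ori   $3, $1, 7        | $0=0 $1=11 $2=14 $3=15
PC=9  nor  $1, $2, $3        | $0=0 $1=65520 $2=14 $3=15

$0=0 $1=65520 $2=14 $3=15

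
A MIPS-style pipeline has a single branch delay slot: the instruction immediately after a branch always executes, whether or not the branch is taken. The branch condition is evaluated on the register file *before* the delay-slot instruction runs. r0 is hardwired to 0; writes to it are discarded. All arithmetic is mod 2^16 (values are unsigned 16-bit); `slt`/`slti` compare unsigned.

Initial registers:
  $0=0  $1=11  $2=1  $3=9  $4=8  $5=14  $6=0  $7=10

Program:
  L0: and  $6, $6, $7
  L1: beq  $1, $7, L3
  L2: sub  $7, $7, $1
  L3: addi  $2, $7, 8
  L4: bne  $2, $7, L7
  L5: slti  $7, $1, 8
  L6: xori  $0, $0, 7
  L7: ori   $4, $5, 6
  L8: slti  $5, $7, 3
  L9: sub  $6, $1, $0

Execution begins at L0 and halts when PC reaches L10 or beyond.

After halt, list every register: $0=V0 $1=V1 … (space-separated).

$0=0 $1=11 $2=7 $3=9 $4=14 $5=1 $6=11 $7=0

[0] and  $6, $6, $7  →  {$0:0, $1:11, $2:1, $3:9, $4:8, $5:14, $6:0, $7:10}
[1] beq  $1, $7, L3  →  {$0:0, $1:11, $2:1, $3:9, $4:8, $5:14, $6:0, $7:10}  ⟨branch fallthrough⟩
[2] sub  $7, $7, $1  →  {$0:0, $1:11, $2:1, $3:9, $4:8, $5:14, $6:0, $7:65535}
[3] addi  $2, $7, 8  →  {$0:0, $1:11, $2:7, $3:9, $4:8, $5:14, $6:0, $7:65535}
[4] bne  $2, $7, L7  →  {$0:0, $1:11, $2:7, $3:9, $4:8, $5:14, $6:0, $7:65535}  ⟨branch taken⟩
[5] slti  $7, $1, 8  →  {$0:0, $1:11, $2:7, $3:9, $4:8, $5:14, $6:0, $7:0}
[7] ori   $4, $5, 6  →  {$0:0, $1:11, $2:7, $3:9, $4:14, $5:14, $6:0, $7:0}
[8] slti  $5, $7, 3  →  {$0:0, $1:11, $2:7, $3:9, $4:14, $5:1, $6:0, $7:0}
[9] sub  $6, $1, $0  →  {$0:0, $1:11, $2:7, $3:9, $4:14, $5:1, $6:11, $7:0}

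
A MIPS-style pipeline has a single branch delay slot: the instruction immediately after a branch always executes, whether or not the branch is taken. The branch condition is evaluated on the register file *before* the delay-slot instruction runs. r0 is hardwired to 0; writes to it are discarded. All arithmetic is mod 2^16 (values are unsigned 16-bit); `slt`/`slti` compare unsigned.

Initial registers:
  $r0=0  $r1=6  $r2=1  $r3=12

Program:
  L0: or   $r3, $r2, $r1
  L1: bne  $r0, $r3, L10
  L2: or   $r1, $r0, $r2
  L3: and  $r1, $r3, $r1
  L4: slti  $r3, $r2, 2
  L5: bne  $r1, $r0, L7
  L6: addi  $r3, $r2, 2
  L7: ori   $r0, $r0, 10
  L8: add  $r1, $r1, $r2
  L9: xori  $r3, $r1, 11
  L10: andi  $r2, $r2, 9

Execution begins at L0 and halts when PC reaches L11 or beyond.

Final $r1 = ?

PC=0  or   $r3, $r2, $r1     | $r0=0 $r1=6 $r2=1 $r3=7
PC=1  bne  $r0, $r3, L10     | $r0=0 $r1=6 $r2=1 $r3=7  [TAKEN]
PC=2  or   $r1, $r0, $r2     | $r0=0 $r1=1 $r2=1 $r3=7
PC=10 andi  $r2, $r2, 9      | $r0=0 $r1=1 $r2=1 $r3=7

1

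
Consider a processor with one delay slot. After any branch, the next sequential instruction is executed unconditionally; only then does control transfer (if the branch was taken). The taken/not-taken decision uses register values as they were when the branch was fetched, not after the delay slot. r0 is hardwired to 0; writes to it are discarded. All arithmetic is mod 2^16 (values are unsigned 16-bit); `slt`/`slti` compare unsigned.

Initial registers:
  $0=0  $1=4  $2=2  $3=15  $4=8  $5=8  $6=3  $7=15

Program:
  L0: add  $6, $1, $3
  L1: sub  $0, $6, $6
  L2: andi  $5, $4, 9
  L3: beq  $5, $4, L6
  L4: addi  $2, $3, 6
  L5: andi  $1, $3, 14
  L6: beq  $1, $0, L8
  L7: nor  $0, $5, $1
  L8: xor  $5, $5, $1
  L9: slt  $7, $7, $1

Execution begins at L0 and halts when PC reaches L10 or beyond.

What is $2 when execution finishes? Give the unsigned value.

PC=0  add  $6, $1, $3        | $0=0 $1=4 $2=2 $3=15 $4=8 $5=8 $6=19 $7=15
PC=1  sub  $0, $6, $6        | $0=0 $1=4 $2=2 $3=15 $4=8 $5=8 $6=19 $7=15
PC=2  andi  $5, $4, 9        | $0=0 $1=4 $2=2 $3=15 $4=8 $5=8 $6=19 $7=15
PC=3  beq  $5, $4, L6        | $0=0 $1=4 $2=2 $3=15 $4=8 $5=8 $6=19 $7=15  [TAKEN]
PC=4  addi  $2, $3, 6        | $0=0 $1=4 $2=21 $3=15 $4=8 $5=8 $6=19 $7=15
PC=6  beq  $1, $0, L8        | $0=0 $1=4 $2=21 $3=15 $4=8 $5=8 $6=19 $7=15  [not taken]
PC=7  nor  $0, $5, $1        | $0=0 $1=4 $2=21 $3=15 $4=8 $5=8 $6=19 $7=15
PC=8  xor  $5, $5, $1        | $0=0 $1=4 $2=21 $3=15 $4=8 $5=12 $6=19 $7=15
PC=9  slt  $7, $7, $1        | $0=0 $1=4 $2=21 $3=15 $4=8 $5=12 $6=19 $7=0

21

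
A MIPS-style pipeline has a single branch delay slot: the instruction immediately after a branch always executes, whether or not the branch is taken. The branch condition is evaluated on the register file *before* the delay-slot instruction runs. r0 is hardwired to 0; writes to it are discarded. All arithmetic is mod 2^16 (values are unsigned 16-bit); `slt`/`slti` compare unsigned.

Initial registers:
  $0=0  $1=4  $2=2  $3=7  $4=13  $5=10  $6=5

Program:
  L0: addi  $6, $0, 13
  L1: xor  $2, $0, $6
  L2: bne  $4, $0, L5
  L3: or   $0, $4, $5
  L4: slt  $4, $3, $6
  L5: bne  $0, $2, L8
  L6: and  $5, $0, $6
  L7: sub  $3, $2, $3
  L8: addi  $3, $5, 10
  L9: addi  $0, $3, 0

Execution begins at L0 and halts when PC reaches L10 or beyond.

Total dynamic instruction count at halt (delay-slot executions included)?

8

#0 addi  $6, $0, 13 ; 0/4/2/7/13/10/13
#1 xor  $2, $0, $6 ; 0/4/13/7/13/10/13
#2 bne  $4, $0, L5 ; 0/4/13/7/13/10/13 ; →target
#3 or   $0, $4, $5 ; 0/4/13/7/13/10/13
#5 bne  $0, $2, L8 ; 0/4/13/7/13/10/13 ; →target
#6 and  $5, $0, $6 ; 0/4/13/7/13/0/13
#8 addi  $3, $5, 10 ; 0/4/13/10/13/0/13
#9 addi  $0, $3, 0 ; 0/4/13/10/13/0/13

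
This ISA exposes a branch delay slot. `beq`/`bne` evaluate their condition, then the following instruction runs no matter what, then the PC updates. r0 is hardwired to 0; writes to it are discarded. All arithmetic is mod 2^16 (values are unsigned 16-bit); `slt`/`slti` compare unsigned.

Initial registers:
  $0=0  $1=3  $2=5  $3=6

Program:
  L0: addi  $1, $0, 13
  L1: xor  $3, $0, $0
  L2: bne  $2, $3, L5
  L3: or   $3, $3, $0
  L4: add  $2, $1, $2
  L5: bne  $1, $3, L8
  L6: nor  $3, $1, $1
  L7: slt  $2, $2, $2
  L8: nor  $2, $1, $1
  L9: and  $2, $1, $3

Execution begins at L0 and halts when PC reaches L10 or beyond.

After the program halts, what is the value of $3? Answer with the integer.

65522

#0 addi  $1, $0, 13 ; 0/13/5/6
#1 xor  $3, $0, $0 ; 0/13/5/0
#2 bne  $2, $3, L5 ; 0/13/5/0 ; →target
#3 or   $3, $3, $0 ; 0/13/5/0
#5 bne  $1, $3, L8 ; 0/13/5/0 ; →target
#6 nor  $3, $1, $1 ; 0/13/5/65522
#8 nor  $2, $1, $1 ; 0/13/65522/65522
#9 and  $2, $1, $3 ; 0/13/0/65522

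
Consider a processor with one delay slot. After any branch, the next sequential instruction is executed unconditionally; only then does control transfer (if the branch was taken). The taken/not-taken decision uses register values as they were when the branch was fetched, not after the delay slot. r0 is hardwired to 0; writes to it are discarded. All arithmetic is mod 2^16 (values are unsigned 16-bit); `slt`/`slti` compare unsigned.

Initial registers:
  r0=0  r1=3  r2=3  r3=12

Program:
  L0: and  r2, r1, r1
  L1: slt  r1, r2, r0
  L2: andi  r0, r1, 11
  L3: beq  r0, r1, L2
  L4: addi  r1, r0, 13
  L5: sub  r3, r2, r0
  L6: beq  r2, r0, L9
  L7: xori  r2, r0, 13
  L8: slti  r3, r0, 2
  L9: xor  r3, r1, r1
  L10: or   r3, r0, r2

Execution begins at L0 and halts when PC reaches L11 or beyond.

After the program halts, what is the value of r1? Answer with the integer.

13

PC=0  and  r2, r1, r1        | r0=0 r1=3 r2=3 r3=12
PC=1  slt  r1, r2, r0        | r0=0 r1=0 r2=3 r3=12
PC=2  andi  r0, r1, 11       | r0=0 r1=0 r2=3 r3=12
PC=3  beq  r0, r1, L2        | r0=0 r1=0 r2=3 r3=12  [TAKEN]
PC=4  addi  r1, r0, 13       | r0=0 r1=13 r2=3 r3=12
PC=2  andi  r0, r1, 11       | r0=0 r1=13 r2=3 r3=12
PC=3  beq  r0, r1, L2        | r0=0 r1=13 r2=3 r3=12  [not taken]
PC=4  addi  r1, r0, 13       | r0=0 r1=13 r2=3 r3=12
PC=5  sub  r3, r2, r0        | r0=0 r1=13 r2=3 r3=3
PC=6  beq  r2, r0, L9        | r0=0 r1=13 r2=3 r3=3  [not taken]
PC=7  xori  r2, r0, 13       | r0=0 r1=13 r2=13 r3=3
PC=8  slti  r3, r0, 2        | r0=0 r1=13 r2=13 r3=1
PC=9  xor  r3, r1, r1        | r0=0 r1=13 r2=13 r3=0
PC=10 or   r3, r0, r2        | r0=0 r1=13 r2=13 r3=13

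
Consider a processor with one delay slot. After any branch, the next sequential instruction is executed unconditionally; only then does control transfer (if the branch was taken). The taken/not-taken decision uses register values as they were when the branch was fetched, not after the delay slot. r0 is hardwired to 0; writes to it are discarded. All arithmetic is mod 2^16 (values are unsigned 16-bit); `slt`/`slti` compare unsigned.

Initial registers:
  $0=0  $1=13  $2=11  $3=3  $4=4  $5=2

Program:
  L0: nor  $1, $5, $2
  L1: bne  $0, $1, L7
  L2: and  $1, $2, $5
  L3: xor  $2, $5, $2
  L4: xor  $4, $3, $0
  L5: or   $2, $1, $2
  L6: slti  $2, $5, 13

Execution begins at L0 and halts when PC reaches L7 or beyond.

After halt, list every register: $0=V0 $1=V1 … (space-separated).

$0=0 $1=2 $2=11 $3=3 $4=4 $5=2

  step pc=0: nor  $1, $5, $2  regs=(0,65524,11,3,4,2)
  step pc=1: bne  $0, $1, L7  cond=T  regs=(0,65524,11,3,4,2)
  step pc=2: and  $1, $2, $5  regs=(0,2,11,3,4,2)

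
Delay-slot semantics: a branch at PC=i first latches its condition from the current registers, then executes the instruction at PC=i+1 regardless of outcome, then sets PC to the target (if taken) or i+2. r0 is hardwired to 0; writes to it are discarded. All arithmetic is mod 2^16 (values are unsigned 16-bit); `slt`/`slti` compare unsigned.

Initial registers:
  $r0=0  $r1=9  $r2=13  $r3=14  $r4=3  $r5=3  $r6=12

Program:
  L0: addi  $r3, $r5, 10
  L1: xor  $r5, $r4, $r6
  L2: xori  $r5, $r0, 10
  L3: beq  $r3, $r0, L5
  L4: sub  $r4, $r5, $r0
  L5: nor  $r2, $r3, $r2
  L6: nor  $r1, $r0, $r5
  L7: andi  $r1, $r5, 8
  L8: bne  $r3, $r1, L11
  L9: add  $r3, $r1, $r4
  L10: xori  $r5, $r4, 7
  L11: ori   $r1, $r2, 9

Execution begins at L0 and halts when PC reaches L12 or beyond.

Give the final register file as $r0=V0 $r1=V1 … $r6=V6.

$r0=0 $r1=65531 $r2=65522 $r3=18 $r4=10 $r5=10 $r6=12

[0] addi  $r3, $r5, 10  →  {$r0:0, $r1:9, $r2:13, $r3:13, $r4:3, $r5:3, $r6:12}
[1] xor  $r5, $r4, $r6  →  {$r0:0, $r1:9, $r2:13, $r3:13, $r4:3, $r5:15, $r6:12}
[2] xori  $r5, $r0, 10  →  {$r0:0, $r1:9, $r2:13, $r3:13, $r4:3, $r5:10, $r6:12}
[3] beq  $r3, $r0, L5  →  {$r0:0, $r1:9, $r2:13, $r3:13, $r4:3, $r5:10, $r6:12}  ⟨branch fallthrough⟩
[4] sub  $r4, $r5, $r0  →  {$r0:0, $r1:9, $r2:13, $r3:13, $r4:10, $r5:10, $r6:12}
[5] nor  $r2, $r3, $r2  →  {$r0:0, $r1:9, $r2:65522, $r3:13, $r4:10, $r5:10, $r6:12}
[6] nor  $r1, $r0, $r5  →  {$r0:0, $r1:65525, $r2:65522, $r3:13, $r4:10, $r5:10, $r6:12}
[7] andi  $r1, $r5, 8  →  {$r0:0, $r1:8, $r2:65522, $r3:13, $r4:10, $r5:10, $r6:12}
[8] bne  $r3, $r1, L11  →  {$r0:0, $r1:8, $r2:65522, $r3:13, $r4:10, $r5:10, $r6:12}  ⟨branch taken⟩
[9] add  $r3, $r1, $r4  →  {$r0:0, $r1:8, $r2:65522, $r3:18, $r4:10, $r5:10, $r6:12}
[11] ori   $r1, $r2, 9  →  {$r0:0, $r1:65531, $r2:65522, $r3:18, $r4:10, $r5:10, $r6:12}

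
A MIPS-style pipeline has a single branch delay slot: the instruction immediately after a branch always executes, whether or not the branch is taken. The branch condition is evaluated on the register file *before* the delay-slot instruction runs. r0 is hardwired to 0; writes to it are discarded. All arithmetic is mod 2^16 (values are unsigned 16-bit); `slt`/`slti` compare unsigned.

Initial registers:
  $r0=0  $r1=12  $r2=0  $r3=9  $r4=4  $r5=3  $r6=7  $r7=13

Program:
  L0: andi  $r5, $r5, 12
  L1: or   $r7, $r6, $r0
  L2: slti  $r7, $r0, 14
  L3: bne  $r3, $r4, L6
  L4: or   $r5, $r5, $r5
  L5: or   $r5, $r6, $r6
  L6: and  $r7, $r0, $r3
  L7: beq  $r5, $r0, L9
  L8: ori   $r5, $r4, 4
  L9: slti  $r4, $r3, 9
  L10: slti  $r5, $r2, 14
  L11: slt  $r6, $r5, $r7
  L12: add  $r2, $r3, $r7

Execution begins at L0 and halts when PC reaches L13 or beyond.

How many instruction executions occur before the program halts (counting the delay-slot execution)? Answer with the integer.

  step pc=0: andi  $r5, $r5, 12  regs=(0,12,0,9,4,0,7,13)
  step pc=1: or   $r7, $r6, $r0  regs=(0,12,0,9,4,0,7,7)
  step pc=2: slti  $r7, $r0, 14  regs=(0,12,0,9,4,0,7,1)
  step pc=3: bne  $r3, $r4, L6  cond=T  regs=(0,12,0,9,4,0,7,1)
  step pc=4: or   $r5, $r5, $r5  regs=(0,12,0,9,4,0,7,1)
  step pc=6: and  $r7, $r0, $r3  regs=(0,12,0,9,4,0,7,0)
  step pc=7: beq  $r5, $r0, L9  cond=T  regs=(0,12,0,9,4,0,7,0)
  step pc=8: ori   $r5, $r4, 4  regs=(0,12,0,9,4,4,7,0)
  step pc=9: slti  $r4, $r3, 9  regs=(0,12,0,9,0,4,7,0)
  step pc=10: slti  $r5, $r2, 14  regs=(0,12,0,9,0,1,7,0)
  step pc=11: slt  $r6, $r5, $r7  regs=(0,12,0,9,0,1,0,0)
  step pc=12: add  $r2, $r3, $r7  regs=(0,12,9,9,0,1,0,0)

12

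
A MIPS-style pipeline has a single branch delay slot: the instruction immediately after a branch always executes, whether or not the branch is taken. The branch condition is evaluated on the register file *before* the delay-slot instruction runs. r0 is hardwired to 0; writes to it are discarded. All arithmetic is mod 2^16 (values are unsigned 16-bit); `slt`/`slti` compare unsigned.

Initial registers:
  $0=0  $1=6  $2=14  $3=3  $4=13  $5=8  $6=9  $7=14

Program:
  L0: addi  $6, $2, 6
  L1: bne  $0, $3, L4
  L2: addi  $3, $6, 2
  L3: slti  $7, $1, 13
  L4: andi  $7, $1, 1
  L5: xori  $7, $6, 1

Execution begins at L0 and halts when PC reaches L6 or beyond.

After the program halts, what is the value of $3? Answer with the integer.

22

[0] addi  $6, $2, 6  →  {$0:0, $1:6, $2:14, $3:3, $4:13, $5:8, $6:20, $7:14}
[1] bne  $0, $3, L4  →  {$0:0, $1:6, $2:14, $3:3, $4:13, $5:8, $6:20, $7:14}  ⟨branch taken⟩
[2] addi  $3, $6, 2  →  {$0:0, $1:6, $2:14, $3:22, $4:13, $5:8, $6:20, $7:14}
[4] andi  $7, $1, 1  →  {$0:0, $1:6, $2:14, $3:22, $4:13, $5:8, $6:20, $7:0}
[5] xori  $7, $6, 1  →  {$0:0, $1:6, $2:14, $3:22, $4:13, $5:8, $6:20, $7:21}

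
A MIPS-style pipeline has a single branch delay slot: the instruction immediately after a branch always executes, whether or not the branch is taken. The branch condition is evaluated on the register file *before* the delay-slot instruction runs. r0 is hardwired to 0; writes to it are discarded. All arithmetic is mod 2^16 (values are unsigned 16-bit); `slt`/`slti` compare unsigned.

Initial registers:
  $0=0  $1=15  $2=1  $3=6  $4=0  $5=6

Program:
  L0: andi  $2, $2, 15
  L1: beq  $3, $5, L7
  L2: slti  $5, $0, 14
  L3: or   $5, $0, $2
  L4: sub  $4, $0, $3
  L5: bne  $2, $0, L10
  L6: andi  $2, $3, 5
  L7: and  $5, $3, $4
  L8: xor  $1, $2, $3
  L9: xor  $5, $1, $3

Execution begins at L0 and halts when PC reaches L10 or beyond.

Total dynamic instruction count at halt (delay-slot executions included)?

  step pc=0: andi  $2, $2, 15  regs=(0,15,1,6,0,6)
  step pc=1: beq  $3, $5, L7  cond=T  regs=(0,15,1,6,0,6)
  step pc=2: slti  $5, $0, 14  regs=(0,15,1,6,0,1)
  step pc=7: and  $5, $3, $4  regs=(0,15,1,6,0,0)
  step pc=8: xor  $1, $2, $3  regs=(0,7,1,6,0,0)
  step pc=9: xor  $5, $1, $3  regs=(0,7,1,6,0,1)

6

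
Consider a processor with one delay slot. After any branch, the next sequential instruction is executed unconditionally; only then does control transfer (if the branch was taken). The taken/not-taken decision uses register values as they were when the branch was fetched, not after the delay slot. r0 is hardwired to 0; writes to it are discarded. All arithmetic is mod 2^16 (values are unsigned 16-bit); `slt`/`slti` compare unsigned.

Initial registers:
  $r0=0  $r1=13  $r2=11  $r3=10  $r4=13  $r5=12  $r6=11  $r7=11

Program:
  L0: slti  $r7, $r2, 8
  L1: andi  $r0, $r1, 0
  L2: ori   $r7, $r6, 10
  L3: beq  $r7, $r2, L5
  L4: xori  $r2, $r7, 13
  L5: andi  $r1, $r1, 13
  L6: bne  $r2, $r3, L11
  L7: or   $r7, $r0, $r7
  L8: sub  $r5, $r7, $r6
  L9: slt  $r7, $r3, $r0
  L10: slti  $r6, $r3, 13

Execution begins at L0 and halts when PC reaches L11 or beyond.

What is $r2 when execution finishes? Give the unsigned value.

  step pc=0: slti  $r7, $r2, 8  regs=(0,13,11,10,13,12,11,0)
  step pc=1: andi  $r0, $r1, 0  regs=(0,13,11,10,13,12,11,0)
  step pc=2: ori   $r7, $r6, 10  regs=(0,13,11,10,13,12,11,11)
  step pc=3: beq  $r7, $r2, L5  cond=T  regs=(0,13,11,10,13,12,11,11)
  step pc=4: xori  $r2, $r7, 13  regs=(0,13,6,10,13,12,11,11)
  step pc=5: andi  $r1, $r1, 13  regs=(0,13,6,10,13,12,11,11)
  step pc=6: bne  $r2, $r3, L11  cond=T  regs=(0,13,6,10,13,12,11,11)
  step pc=7: or   $r7, $r0, $r7  regs=(0,13,6,10,13,12,11,11)

6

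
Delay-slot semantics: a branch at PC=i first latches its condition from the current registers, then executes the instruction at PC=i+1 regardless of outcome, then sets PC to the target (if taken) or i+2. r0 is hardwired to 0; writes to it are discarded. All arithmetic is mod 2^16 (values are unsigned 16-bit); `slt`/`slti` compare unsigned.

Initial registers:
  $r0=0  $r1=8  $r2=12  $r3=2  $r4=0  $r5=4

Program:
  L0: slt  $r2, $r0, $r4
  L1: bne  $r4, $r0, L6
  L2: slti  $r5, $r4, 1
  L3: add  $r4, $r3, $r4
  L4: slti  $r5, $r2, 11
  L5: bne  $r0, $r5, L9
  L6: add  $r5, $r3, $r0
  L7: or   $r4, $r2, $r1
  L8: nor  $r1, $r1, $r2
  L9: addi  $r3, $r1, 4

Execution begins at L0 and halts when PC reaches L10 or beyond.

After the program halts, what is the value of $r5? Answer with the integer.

2

[0] slt  $r2, $r0, $r4  →  {$r0:0, $r1:8, $r2:0, $r3:2, $r4:0, $r5:4}
[1] bne  $r4, $r0, L6  →  {$r0:0, $r1:8, $r2:0, $r3:2, $r4:0, $r5:4}  ⟨branch fallthrough⟩
[2] slti  $r5, $r4, 1  →  {$r0:0, $r1:8, $r2:0, $r3:2, $r4:0, $r5:1}
[3] add  $r4, $r3, $r4  →  {$r0:0, $r1:8, $r2:0, $r3:2, $r4:2, $r5:1}
[4] slti  $r5, $r2, 11  →  {$r0:0, $r1:8, $r2:0, $r3:2, $r4:2, $r5:1}
[5] bne  $r0, $r5, L9  →  {$r0:0, $r1:8, $r2:0, $r3:2, $r4:2, $r5:1}  ⟨branch taken⟩
[6] add  $r5, $r3, $r0  →  {$r0:0, $r1:8, $r2:0, $r3:2, $r4:2, $r5:2}
[9] addi  $r3, $r1, 4  →  {$r0:0, $r1:8, $r2:0, $r3:12, $r4:2, $r5:2}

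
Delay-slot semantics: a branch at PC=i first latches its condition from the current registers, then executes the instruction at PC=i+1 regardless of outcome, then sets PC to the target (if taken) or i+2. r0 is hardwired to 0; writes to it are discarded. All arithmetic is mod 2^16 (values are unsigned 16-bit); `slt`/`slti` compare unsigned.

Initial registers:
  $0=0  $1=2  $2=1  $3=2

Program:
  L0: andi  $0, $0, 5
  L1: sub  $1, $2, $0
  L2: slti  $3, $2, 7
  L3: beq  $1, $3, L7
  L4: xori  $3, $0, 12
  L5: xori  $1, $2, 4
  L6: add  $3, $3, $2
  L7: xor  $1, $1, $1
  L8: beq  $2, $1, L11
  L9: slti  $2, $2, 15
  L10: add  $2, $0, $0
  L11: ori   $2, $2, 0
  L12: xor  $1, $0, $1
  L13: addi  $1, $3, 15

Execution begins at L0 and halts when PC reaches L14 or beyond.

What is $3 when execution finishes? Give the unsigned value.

#0 andi  $0, $0, 5 ; 0/2/1/2
#1 sub  $1, $2, $0 ; 0/1/1/2
#2 slti  $3, $2, 7 ; 0/1/1/1
#3 beq  $1, $3, L7 ; 0/1/1/1 ; →target
#4 xori  $3, $0, 12 ; 0/1/1/12
#7 xor  $1, $1, $1 ; 0/0/1/12
#8 beq  $2, $1, L11 ; 0/0/1/12 ; →fallthru
#9 slti  $2, $2, 15 ; 0/0/1/12
#10 add  $2, $0, $0 ; 0/0/0/12
#11 ori   $2, $2, 0 ; 0/0/0/12
#12 xor  $1, $0, $1 ; 0/0/0/12
#13 addi  $1, $3, 15 ; 0/27/0/12

12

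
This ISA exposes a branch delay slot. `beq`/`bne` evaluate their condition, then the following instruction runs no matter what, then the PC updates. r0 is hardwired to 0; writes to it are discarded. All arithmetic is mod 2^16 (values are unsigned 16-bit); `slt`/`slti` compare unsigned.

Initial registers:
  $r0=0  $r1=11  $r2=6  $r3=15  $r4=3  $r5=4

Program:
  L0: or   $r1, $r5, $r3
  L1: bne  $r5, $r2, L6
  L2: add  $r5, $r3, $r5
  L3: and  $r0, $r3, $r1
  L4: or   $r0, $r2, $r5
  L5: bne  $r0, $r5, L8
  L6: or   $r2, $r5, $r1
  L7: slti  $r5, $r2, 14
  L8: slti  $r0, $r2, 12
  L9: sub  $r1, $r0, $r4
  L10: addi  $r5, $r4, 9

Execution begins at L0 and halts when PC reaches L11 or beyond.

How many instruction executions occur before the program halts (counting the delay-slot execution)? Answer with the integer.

8

  step pc=0: or   $r1, $r5, $r3  regs=(0,15,6,15,3,4)
  step pc=1: bne  $r5, $r2, L6  cond=T  regs=(0,15,6,15,3,4)
  step pc=2: add  $r5, $r3, $r5  regs=(0,15,6,15,3,19)
  step pc=6: or   $r2, $r5, $r1  regs=(0,15,31,15,3,19)
  step pc=7: slti  $r5, $r2, 14  regs=(0,15,31,15,3,0)
  step pc=8: slti  $r0, $r2, 12  regs=(0,15,31,15,3,0)
  step pc=9: sub  $r1, $r0, $r4  regs=(0,65533,31,15,3,0)
  step pc=10: addi  $r5, $r4, 9  regs=(0,65533,31,15,3,12)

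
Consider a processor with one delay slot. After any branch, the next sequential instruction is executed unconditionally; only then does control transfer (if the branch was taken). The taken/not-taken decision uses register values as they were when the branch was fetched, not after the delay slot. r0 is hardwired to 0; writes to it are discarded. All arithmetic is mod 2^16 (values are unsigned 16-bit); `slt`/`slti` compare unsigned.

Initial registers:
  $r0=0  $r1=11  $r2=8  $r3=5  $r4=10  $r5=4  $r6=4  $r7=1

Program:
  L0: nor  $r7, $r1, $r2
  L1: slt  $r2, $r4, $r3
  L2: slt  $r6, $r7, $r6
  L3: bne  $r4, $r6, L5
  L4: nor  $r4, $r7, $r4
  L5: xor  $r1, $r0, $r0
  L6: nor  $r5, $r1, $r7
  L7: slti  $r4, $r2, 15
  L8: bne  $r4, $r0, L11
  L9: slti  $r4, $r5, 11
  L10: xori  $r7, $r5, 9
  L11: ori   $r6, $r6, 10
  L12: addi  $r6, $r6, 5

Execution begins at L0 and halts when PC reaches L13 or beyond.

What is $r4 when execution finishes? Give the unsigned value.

[0] nor  $r7, $r1, $r2  →  {$r0:0, $r1:11, $r2:8, $r3:5, $r4:10, $r5:4, $r6:4, $r7:65524}
[1] slt  $r2, $r4, $r3  →  {$r0:0, $r1:11, $r2:0, $r3:5, $r4:10, $r5:4, $r6:4, $r7:65524}
[2] slt  $r6, $r7, $r6  →  {$r0:0, $r1:11, $r2:0, $r3:5, $r4:10, $r5:4, $r6:0, $r7:65524}
[3] bne  $r4, $r6, L5  →  {$r0:0, $r1:11, $r2:0, $r3:5, $r4:10, $r5:4, $r6:0, $r7:65524}  ⟨branch taken⟩
[4] nor  $r4, $r7, $r4  →  {$r0:0, $r1:11, $r2:0, $r3:5, $r4:1, $r5:4, $r6:0, $r7:65524}
[5] xor  $r1, $r0, $r0  →  {$r0:0, $r1:0, $r2:0, $r3:5, $r4:1, $r5:4, $r6:0, $r7:65524}
[6] nor  $r5, $r1, $r7  →  {$r0:0, $r1:0, $r2:0, $r3:5, $r4:1, $r5:11, $r6:0, $r7:65524}
[7] slti  $r4, $r2, 15  →  {$r0:0, $r1:0, $r2:0, $r3:5, $r4:1, $r5:11, $r6:0, $r7:65524}
[8] bne  $r4, $r0, L11  →  {$r0:0, $r1:0, $r2:0, $r3:5, $r4:1, $r5:11, $r6:0, $r7:65524}  ⟨branch taken⟩
[9] slti  $r4, $r5, 11  →  {$r0:0, $r1:0, $r2:0, $r3:5, $r4:0, $r5:11, $r6:0, $r7:65524}
[11] ori   $r6, $r6, 10  →  {$r0:0, $r1:0, $r2:0, $r3:5, $r4:0, $r5:11, $r6:10, $r7:65524}
[12] addi  $r6, $r6, 5  →  {$r0:0, $r1:0, $r2:0, $r3:5, $r4:0, $r5:11, $r6:15, $r7:65524}

0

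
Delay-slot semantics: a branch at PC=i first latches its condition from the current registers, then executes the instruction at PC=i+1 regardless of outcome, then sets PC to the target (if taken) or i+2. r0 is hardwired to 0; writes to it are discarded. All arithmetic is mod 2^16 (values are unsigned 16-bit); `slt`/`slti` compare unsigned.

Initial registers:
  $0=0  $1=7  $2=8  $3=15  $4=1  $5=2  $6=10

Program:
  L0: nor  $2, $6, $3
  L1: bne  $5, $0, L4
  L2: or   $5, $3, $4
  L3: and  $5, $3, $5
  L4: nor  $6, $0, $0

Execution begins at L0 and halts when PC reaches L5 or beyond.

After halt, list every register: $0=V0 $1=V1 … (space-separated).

$0=0 $1=7 $2=65520 $3=15 $4=1 $5=15 $6=65535

PC=0  nor  $2, $6, $3        | $0=0 $1=7 $2=65520 $3=15 $4=1 $5=2 $6=10
PC=1  bne  $5, $0, L4        | $0=0 $1=7 $2=65520 $3=15 $4=1 $5=2 $6=10  [TAKEN]
PC=2  or   $5, $3, $4        | $0=0 $1=7 $2=65520 $3=15 $4=1 $5=15 $6=10
PC=4  nor  $6, $0, $0        | $0=0 $1=7 $2=65520 $3=15 $4=1 $5=15 $6=65535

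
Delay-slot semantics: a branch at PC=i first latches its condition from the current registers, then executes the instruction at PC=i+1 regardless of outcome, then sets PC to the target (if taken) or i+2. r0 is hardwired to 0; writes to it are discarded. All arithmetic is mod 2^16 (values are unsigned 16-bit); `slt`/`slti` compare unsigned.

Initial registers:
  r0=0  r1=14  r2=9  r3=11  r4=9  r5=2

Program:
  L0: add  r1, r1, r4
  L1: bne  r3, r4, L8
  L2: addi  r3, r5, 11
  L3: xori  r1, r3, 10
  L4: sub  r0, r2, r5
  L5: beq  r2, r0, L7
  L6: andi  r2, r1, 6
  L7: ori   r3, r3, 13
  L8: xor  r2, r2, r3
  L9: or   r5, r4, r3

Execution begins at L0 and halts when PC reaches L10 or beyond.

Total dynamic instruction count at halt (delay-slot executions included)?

5

#0 add  r1, r1, r4 ; 0/23/9/11/9/2
#1 bne  r3, r4, L8 ; 0/23/9/11/9/2 ; →target
#2 addi  r3, r5, 11 ; 0/23/9/13/9/2
#8 xor  r2, r2, r3 ; 0/23/4/13/9/2
#9 or   r5, r4, r3 ; 0/23/4/13/9/13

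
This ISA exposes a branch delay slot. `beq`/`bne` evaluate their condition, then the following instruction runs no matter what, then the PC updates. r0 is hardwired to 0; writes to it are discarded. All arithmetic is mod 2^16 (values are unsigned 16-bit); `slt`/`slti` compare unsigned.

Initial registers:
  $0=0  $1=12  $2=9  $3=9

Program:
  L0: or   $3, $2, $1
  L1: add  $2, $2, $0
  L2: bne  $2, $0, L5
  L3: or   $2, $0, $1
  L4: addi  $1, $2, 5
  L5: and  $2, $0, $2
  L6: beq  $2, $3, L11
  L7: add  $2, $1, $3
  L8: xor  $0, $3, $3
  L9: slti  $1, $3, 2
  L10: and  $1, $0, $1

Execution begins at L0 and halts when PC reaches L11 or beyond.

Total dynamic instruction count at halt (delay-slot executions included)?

10

#0 or   $3, $2, $1 ; 0/12/9/13
#1 add  $2, $2, $0 ; 0/12/9/13
#2 bne  $2, $0, L5 ; 0/12/9/13 ; →target
#3 or   $2, $0, $1 ; 0/12/12/13
#5 and  $2, $0, $2 ; 0/12/0/13
#6 beq  $2, $3, L11 ; 0/12/0/13 ; →fallthru
#7 add  $2, $1, $3 ; 0/12/25/13
#8 xor  $0, $3, $3 ; 0/12/25/13
#9 slti  $1, $3, 2 ; 0/0/25/13
#10 and  $1, $0, $1 ; 0/0/25/13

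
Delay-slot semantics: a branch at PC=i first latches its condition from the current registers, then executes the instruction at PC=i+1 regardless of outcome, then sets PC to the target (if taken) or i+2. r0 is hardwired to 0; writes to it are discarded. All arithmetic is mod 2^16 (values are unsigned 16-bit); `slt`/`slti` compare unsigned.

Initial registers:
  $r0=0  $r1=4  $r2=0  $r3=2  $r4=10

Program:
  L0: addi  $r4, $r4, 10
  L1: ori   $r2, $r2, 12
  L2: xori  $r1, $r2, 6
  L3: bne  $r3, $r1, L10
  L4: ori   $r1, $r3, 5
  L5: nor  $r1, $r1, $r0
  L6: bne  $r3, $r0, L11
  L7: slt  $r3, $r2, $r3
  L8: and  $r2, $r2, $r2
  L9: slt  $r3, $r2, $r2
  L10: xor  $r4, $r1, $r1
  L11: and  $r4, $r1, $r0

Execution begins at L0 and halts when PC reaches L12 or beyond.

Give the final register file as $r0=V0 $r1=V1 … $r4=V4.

  step pc=0: addi  $r4, $r4, 10  regs=(0,4,0,2,20)
  step pc=1: ori   $r2, $r2, 12  regs=(0,4,12,2,20)
  step pc=2: xori  $r1, $r2, 6  regs=(0,10,12,2,20)
  step pc=3: bne  $r3, $r1, L10  cond=T  regs=(0,10,12,2,20)
  step pc=4: ori   $r1, $r3, 5  regs=(0,7,12,2,20)
  step pc=10: xor  $r4, $r1, $r1  regs=(0,7,12,2,0)
  step pc=11: and  $r4, $r1, $r0  regs=(0,7,12,2,0)

$r0=0 $r1=7 $r2=12 $r3=2 $r4=0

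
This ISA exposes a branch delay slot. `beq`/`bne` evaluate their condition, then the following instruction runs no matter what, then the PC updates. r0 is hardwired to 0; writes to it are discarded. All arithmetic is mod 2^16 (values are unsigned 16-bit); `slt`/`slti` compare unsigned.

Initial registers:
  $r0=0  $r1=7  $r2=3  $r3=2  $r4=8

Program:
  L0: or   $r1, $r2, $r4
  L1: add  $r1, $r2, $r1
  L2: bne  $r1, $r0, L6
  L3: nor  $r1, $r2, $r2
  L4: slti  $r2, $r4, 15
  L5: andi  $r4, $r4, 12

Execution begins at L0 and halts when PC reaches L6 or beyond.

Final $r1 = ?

[0] or   $r1, $r2, $r4  →  {$r0:0, $r1:11, $r2:3, $r3:2, $r4:8}
[1] add  $r1, $r2, $r1  →  {$r0:0, $r1:14, $r2:3, $r3:2, $r4:8}
[2] bne  $r1, $r0, L6  →  {$r0:0, $r1:14, $r2:3, $r3:2, $r4:8}  ⟨branch taken⟩
[3] nor  $r1, $r2, $r2  →  {$r0:0, $r1:65532, $r2:3, $r3:2, $r4:8}

65532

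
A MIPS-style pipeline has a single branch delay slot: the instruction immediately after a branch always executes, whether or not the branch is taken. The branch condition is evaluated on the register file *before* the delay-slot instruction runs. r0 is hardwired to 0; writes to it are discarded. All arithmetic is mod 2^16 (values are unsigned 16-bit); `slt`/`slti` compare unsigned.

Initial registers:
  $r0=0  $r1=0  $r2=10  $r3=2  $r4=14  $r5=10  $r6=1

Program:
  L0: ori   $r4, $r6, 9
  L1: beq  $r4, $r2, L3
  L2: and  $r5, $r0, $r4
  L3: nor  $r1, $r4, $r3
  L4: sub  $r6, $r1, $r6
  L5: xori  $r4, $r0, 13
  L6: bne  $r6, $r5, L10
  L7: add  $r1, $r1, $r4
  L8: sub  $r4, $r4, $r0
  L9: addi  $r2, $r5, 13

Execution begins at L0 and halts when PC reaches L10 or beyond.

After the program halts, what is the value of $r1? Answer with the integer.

#0 ori   $r4, $r6, 9 ; 0/0/10/2/9/10/1
#1 beq  $r4, $r2, L3 ; 0/0/10/2/9/10/1 ; →fallthru
#2 and  $r5, $r0, $r4 ; 0/0/10/2/9/0/1
#3 nor  $r1, $r4, $r3 ; 0/65524/10/2/9/0/1
#4 sub  $r6, $r1, $r6 ; 0/65524/10/2/9/0/65523
#5 xori  $r4, $r0, 13 ; 0/65524/10/2/13/0/65523
#6 bne  $r6, $r5, L10 ; 0/65524/10/2/13/0/65523 ; →target
#7 add  $r1, $r1, $r4 ; 0/1/10/2/13/0/65523

1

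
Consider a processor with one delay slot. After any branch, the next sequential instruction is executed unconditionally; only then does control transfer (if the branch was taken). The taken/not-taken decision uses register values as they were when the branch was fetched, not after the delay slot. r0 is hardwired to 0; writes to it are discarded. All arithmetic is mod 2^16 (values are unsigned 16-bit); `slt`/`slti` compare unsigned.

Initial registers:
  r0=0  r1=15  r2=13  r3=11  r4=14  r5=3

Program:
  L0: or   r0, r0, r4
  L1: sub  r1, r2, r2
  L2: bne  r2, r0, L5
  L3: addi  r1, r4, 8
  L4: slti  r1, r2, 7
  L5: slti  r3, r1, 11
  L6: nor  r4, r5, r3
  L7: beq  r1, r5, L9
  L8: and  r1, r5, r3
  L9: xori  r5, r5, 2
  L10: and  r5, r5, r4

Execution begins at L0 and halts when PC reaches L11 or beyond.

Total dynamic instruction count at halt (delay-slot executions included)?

10

[0] or   r0, r0, r4  →  {r0:0, r1:15, r2:13, r3:11, r4:14, r5:3}
[1] sub  r1, r2, r2  →  {r0:0, r1:0, r2:13, r3:11, r4:14, r5:3}
[2] bne  r2, r0, L5  →  {r0:0, r1:0, r2:13, r3:11, r4:14, r5:3}  ⟨branch taken⟩
[3] addi  r1, r4, 8  →  {r0:0, r1:22, r2:13, r3:11, r4:14, r5:3}
[5] slti  r3, r1, 11  →  {r0:0, r1:22, r2:13, r3:0, r4:14, r5:3}
[6] nor  r4, r5, r3  →  {r0:0, r1:22, r2:13, r3:0, r4:65532, r5:3}
[7] beq  r1, r5, L9  →  {r0:0, r1:22, r2:13, r3:0, r4:65532, r5:3}  ⟨branch fallthrough⟩
[8] and  r1, r5, r3  →  {r0:0, r1:0, r2:13, r3:0, r4:65532, r5:3}
[9] xori  r5, r5, 2  →  {r0:0, r1:0, r2:13, r3:0, r4:65532, r5:1}
[10] and  r5, r5, r4  →  {r0:0, r1:0, r2:13, r3:0, r4:65532, r5:0}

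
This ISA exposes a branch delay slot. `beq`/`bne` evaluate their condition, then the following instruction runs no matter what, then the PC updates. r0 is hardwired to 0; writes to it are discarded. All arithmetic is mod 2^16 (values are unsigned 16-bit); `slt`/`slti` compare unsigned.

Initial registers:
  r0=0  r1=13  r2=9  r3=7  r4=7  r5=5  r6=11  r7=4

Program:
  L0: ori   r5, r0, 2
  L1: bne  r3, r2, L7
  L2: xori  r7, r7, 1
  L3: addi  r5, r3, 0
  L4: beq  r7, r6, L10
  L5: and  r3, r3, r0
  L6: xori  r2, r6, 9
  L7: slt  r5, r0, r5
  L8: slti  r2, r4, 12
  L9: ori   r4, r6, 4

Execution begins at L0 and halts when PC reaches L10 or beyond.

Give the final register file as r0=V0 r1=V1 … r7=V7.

r0=0 r1=13 r2=1 r3=7 r4=15 r5=1 r6=11 r7=5

[0] ori   r5, r0, 2  →  {r0:0, r1:13, r2:9, r3:7, r4:7, r5:2, r6:11, r7:4}
[1] bne  r3, r2, L7  →  {r0:0, r1:13, r2:9, r3:7, r4:7, r5:2, r6:11, r7:4}  ⟨branch taken⟩
[2] xori  r7, r7, 1  →  {r0:0, r1:13, r2:9, r3:7, r4:7, r5:2, r6:11, r7:5}
[7] slt  r5, r0, r5  →  {r0:0, r1:13, r2:9, r3:7, r4:7, r5:1, r6:11, r7:5}
[8] slti  r2, r4, 12  →  {r0:0, r1:13, r2:1, r3:7, r4:7, r5:1, r6:11, r7:5}
[9] ori   r4, r6, 4  →  {r0:0, r1:13, r2:1, r3:7, r4:15, r5:1, r6:11, r7:5}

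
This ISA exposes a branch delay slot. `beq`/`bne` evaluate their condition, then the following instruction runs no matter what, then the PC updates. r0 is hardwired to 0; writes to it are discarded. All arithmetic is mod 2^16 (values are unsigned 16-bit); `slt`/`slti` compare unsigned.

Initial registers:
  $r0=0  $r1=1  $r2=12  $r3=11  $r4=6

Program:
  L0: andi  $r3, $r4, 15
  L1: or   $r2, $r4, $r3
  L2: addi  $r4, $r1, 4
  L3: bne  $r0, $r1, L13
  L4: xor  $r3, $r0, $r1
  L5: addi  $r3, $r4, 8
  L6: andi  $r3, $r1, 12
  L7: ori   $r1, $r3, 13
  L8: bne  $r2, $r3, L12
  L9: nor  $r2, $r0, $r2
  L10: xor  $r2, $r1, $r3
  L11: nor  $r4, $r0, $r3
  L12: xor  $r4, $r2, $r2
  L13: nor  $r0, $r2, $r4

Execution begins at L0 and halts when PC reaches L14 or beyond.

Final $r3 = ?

1

  step pc=0: andi  $r3, $r4, 15  regs=(0,1,12,6,6)
  step pc=1: or   $r2, $r4, $r3  regs=(0,1,6,6,6)
  step pc=2: addi  $r4, $r1, 4  regs=(0,1,6,6,5)
  step pc=3: bne  $r0, $r1, L13  cond=T  regs=(0,1,6,6,5)
  step pc=4: xor  $r3, $r0, $r1  regs=(0,1,6,1,5)
  step pc=13: nor  $r0, $r2, $r4  regs=(0,1,6,1,5)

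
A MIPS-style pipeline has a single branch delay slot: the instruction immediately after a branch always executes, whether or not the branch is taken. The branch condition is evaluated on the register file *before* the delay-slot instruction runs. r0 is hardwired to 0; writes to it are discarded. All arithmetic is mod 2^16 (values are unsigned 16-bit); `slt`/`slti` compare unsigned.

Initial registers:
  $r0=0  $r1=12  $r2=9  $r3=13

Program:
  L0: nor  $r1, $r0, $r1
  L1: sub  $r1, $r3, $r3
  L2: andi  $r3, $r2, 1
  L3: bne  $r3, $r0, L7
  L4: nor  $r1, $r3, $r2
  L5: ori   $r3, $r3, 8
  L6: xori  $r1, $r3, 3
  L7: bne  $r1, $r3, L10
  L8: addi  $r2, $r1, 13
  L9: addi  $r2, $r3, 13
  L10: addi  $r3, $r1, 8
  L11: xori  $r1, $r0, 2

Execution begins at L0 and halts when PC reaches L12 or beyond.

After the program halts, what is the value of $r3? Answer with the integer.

65534

PC=0  nor  $r1, $r0, $r1     | $r0=0 $r1=65523 $r2=9 $r3=13
PC=1  sub  $r1, $r3, $r3     | $r0=0 $r1=0 $r2=9 $r3=13
PC=2  andi  $r3, $r2, 1      | $r0=0 $r1=0 $r2=9 $r3=1
PC=3  bne  $r3, $r0, L7      | $r0=0 $r1=0 $r2=9 $r3=1  [TAKEN]
PC=4  nor  $r1, $r3, $r2     | $r0=0 $r1=65526 $r2=9 $r3=1
PC=7  bne  $r1, $r3, L10     | $r0=0 $r1=65526 $r2=9 $r3=1  [TAKEN]
PC=8  addi  $r2, $r1, 13     | $r0=0 $r1=65526 $r2=3 $r3=1
PC=10 addi  $r3, $r1, 8      | $r0=0 $r1=65526 $r2=3 $r3=65534
PC=11 xori  $r1, $r0, 2      | $r0=0 $r1=2 $r2=3 $r3=65534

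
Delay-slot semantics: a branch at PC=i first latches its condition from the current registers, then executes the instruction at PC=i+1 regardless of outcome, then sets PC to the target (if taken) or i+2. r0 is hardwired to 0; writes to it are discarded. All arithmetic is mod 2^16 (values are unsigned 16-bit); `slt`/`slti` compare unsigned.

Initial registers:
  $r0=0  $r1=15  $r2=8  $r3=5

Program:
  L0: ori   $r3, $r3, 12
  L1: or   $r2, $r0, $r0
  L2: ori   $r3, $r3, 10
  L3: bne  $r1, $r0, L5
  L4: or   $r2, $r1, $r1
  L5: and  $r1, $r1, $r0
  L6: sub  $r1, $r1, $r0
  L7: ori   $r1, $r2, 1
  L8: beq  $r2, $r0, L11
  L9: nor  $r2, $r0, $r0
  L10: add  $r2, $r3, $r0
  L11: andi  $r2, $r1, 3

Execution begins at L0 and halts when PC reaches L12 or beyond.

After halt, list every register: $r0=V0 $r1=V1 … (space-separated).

#0 ori   $r3, $r3, 12 ; 0/15/8/13
#1 or   $r2, $r0, $r0 ; 0/15/0/13
#2 ori   $r3, $r3, 10 ; 0/15/0/15
#3 bne  $r1, $r0, L5 ; 0/15/0/15 ; →target
#4 or   $r2, $r1, $r1 ; 0/15/15/15
#5 and  $r1, $r1, $r0 ; 0/0/15/15
#6 sub  $r1, $r1, $r0 ; 0/0/15/15
#7 ori   $r1, $r2, 1 ; 0/15/15/15
#8 beq  $r2, $r0, L11 ; 0/15/15/15 ; →fallthru
#9 nor  $r2, $r0, $r0 ; 0/15/65535/15
#10 add  $r2, $r3, $r0 ; 0/15/15/15
#11 andi  $r2, $r1, 3 ; 0/15/3/15

$r0=0 $r1=15 $r2=3 $r3=15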